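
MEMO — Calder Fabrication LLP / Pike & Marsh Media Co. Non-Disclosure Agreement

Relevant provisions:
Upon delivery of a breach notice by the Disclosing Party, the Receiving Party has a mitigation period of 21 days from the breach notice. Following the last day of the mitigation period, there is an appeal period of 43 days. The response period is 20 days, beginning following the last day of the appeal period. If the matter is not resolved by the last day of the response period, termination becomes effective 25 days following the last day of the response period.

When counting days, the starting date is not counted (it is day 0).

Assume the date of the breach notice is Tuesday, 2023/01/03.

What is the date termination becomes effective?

The last day of the mitigation period: 21 calendar days after 2023/01/03 is 2023/01/24.
Adding 43 calendar days to 2023/01/24 gives 2023/03/08, which is the last day of the appeal period.
The last day of the response period: 2023/03/08 + 20 days = 2023/03/28.
Adding 25 calendar days to 2023/03/28 gives 2023/04/22, which is the date termination becomes effective.

2023/04/22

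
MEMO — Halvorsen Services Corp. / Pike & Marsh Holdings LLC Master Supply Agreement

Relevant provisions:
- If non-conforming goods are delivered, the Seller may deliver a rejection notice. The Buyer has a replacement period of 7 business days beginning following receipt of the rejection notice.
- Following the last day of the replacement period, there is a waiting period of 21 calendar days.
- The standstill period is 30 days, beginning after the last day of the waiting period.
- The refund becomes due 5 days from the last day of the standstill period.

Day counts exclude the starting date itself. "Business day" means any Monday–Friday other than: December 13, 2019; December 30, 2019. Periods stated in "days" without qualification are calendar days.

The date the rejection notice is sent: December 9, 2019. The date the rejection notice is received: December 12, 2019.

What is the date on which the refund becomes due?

February 18, 2020

The last day of the replacement period: 7 business days after Thursday, December 12, 2019, skipping weekends and the listed holiday on Dec 13 — Dec 16, Dec 17, Dec 18, Dec 19, Dec 20, Dec 23, Dec 24 — lands on Tuesday, December 24, 2019.
The last day of the waiting period: December 24, 2019 + 21 days = January 14, 2020.
Adding 30 calendar days to January 14, 2020 gives February 13, 2020, which is the last day of the standstill period.
The date on which the refund becomes due: 5 calendar days after February 13, 2020 is February 18, 2020.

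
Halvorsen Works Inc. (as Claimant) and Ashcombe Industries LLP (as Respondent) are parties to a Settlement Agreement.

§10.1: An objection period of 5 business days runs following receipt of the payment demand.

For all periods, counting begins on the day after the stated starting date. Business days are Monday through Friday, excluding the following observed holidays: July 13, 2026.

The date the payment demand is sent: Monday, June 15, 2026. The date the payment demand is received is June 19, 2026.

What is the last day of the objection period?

June 26, 2026

The last day of the objection period: counting 5 business days from Friday, June 19, 2026 (Jun 22, Jun 23, Jun 24, Jun 25, Jun 26, skipping weekends) reaches Friday, June 26, 2026.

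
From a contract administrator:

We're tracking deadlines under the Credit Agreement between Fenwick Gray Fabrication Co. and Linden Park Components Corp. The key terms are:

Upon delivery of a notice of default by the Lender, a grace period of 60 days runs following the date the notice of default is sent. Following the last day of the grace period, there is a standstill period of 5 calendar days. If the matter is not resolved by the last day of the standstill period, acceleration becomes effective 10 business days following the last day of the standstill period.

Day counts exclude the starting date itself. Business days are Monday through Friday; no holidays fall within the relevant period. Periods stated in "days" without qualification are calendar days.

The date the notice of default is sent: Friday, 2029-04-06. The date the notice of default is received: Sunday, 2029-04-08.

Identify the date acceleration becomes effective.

The last day of the grace period: 60 calendar days after 2029-04-06 is 2029-06-05.
The last day of the standstill period: 2029-06-05 + 5 days = 2029-06-10.
The date acceleration becomes effective: 10 business days after Sunday, 2029-06-10, skipping weekends — Jun 11, Jun 12, Jun 13, Jun 14, Jun 15, Jun 18, Jun 19, Jun 20, Jun 21, Jun 22 — lands on Friday, 2029-06-22.

2029-06-22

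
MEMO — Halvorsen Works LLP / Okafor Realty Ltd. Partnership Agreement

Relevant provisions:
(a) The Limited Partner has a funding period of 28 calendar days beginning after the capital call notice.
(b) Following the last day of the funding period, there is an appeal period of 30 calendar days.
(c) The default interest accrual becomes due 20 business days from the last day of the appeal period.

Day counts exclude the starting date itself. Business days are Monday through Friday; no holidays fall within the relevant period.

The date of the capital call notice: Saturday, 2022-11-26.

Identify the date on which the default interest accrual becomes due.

2023-02-20

Adding 28 calendar days to 2022-11-26 gives 2022-12-24, which is the last day of the funding period.
Adding 30 calendar days to 2022-12-24 gives 2023-01-23, which is the last day of the appeal period.
The date on which the default interest accrual becomes due: 20 business days after Monday, 2023-01-23, skipping weekends — Jan 24, Jan 25, Jan 26, Jan 27, …, Feb 16, Feb 17, Feb 20 — lands on Monday, 2023-02-20.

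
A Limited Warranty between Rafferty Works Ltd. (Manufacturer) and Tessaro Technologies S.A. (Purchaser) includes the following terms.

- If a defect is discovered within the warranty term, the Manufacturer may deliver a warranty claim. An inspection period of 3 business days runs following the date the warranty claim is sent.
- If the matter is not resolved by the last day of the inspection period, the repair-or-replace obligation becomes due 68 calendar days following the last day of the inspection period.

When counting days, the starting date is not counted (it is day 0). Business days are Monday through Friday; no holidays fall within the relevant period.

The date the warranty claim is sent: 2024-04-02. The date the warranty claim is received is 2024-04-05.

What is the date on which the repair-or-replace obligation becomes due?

2024-06-12

The last day of the inspection period: counting 3 business days from Tuesday, 2024-04-02 (Apr 3, Apr 4, Apr 5, skipping weekends) reaches Friday, 2024-04-05.
Adding 68 calendar days to 2024-04-05 gives 2024-06-12, which is the date on which the repair-or-replace obligation becomes due.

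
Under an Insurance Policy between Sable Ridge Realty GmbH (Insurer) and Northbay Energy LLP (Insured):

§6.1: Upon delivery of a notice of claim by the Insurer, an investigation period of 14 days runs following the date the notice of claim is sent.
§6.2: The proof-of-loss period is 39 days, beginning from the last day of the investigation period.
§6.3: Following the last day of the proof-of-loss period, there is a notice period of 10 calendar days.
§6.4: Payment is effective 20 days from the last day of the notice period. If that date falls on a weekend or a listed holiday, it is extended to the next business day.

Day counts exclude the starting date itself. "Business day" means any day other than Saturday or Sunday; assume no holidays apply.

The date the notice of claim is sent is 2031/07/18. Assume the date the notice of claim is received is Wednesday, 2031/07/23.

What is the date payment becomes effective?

Adding 14 calendar days to 2031/07/18 gives 2031/08/01, which is the last day of the investigation period.
The last day of the proof-of-loss period: 2031/08/01 + 39 days = 2031/09/09.
The last day of the notice period: 2031/09/09 + 10 days = 2031/09/19.
Adding 20 calendar days to 2031/09/19 gives 2031/10/09, which is the date payment becomes effective. 2031/10/09 is a Thursday, so no roll-forward applies.

2031/10/09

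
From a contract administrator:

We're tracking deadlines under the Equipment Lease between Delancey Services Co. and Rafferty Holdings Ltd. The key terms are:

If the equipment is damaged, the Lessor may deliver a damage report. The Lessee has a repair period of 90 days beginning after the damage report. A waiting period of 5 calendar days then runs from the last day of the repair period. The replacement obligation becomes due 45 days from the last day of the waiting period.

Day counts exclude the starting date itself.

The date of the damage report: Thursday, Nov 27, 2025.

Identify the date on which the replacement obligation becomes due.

Apr 16, 2026

Adding 90 calendar days to Nov 27, 2025 gives Feb 25, 2026, which is the last day of the repair period.
The last day of the waiting period: Feb 25, 2026 + 5 days = Mar 2, 2026.
Adding 45 calendar days to Mar 2, 2026 gives Apr 16, 2026, which is the date on which the replacement obligation becomes due.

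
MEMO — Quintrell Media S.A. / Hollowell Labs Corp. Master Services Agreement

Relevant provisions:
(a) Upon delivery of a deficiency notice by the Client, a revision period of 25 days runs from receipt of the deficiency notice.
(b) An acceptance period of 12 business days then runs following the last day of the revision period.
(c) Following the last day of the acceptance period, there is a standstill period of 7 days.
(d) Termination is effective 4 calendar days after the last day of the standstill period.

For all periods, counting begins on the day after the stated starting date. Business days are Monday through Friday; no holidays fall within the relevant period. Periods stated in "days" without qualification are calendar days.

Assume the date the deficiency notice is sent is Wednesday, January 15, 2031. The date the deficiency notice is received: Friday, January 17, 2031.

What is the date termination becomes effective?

The last day of the revision period: 25 calendar days after January 17, 2031 is February 11, 2031.
From Tuesday, February 11, 2031, 12 business days (Feb 12, Feb 13, Feb 14, Feb 17, …, Feb 25, Feb 26, Feb 27, skipping weekends) brings us to Thursday, February 27, 2031, which is the last day of the acceptance period.
The last day of the standstill period: 7 calendar days after February 27, 2031 is March 6, 2031.
The date termination becomes effective: 4 calendar days after March 6, 2031 is March 10, 2031.

March 10, 2031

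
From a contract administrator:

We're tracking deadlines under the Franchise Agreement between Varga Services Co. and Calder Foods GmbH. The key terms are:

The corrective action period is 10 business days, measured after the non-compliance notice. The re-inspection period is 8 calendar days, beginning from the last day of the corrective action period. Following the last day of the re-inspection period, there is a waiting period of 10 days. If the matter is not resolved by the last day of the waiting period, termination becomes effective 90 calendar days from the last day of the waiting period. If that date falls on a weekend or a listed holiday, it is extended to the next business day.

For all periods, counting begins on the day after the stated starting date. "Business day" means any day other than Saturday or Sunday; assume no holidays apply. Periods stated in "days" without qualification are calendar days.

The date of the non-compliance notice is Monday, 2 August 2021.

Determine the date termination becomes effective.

2 December 2021

From Monday, 2 August 2021, 10 business days (Aug 3, Aug 4, Aug 5, Aug 6, Aug 9, Aug 10, Aug 11, Aug 12, Aug 13, Aug 16, skipping weekends) brings us to Monday, 16 August 2021, which is the last day of the corrective action period.
The last day of the re-inspection period: 8 calendar days after 16 August 2021 is 24 August 2021.
The last day of the waiting period: 10 calendar days after 24 August 2021 is 3 September 2021.
The date termination becomes effective: 3 September 2021 + 90 days = 2 December 2021. 2 December 2021 is a Thursday, so no roll-forward applies.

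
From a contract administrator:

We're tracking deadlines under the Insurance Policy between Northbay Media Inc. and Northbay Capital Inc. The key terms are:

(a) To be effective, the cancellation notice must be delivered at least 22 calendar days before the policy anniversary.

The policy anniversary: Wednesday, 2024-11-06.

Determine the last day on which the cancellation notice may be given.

2024-10-15

2024-11-06 minus 22 days is 2024-10-15.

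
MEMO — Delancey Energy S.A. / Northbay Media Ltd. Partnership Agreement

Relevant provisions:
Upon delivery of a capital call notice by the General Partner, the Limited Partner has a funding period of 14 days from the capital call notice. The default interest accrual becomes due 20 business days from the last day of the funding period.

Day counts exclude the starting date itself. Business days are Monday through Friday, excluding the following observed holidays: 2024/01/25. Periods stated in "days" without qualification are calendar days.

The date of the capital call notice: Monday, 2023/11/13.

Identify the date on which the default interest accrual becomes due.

2023/12/25

The last day of the funding period: 2023/11/13 + 14 days = 2023/11/27.
The date on which the default interest accrual becomes due: 20 business days after Monday, 2023/11/27, skipping weekends — Nov 28, Nov 29, Nov 30, Dec 1, …, Dec 21, Dec 22, Dec 25 — lands on Monday, 2023/12/25.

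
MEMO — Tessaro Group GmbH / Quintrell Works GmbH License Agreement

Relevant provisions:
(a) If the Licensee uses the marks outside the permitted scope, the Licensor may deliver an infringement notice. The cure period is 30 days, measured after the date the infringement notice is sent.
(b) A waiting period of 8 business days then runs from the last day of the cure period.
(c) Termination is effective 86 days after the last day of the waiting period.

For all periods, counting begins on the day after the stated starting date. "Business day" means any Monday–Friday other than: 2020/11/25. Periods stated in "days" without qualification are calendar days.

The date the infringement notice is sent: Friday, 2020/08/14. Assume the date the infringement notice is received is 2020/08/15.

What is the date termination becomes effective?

The last day of the cure period: 30 calendar days after 2020/08/14 is 2020/09/13.
The last day of the waiting period: 8 business days after Sunday, 2020/09/13, skipping weekends — Sep 14, Sep 15, Sep 16, Sep 17, Sep 18, Sep 21, Sep 22, Sep 23 — lands on Wednesday, 2020/09/23.
Adding 86 calendar days to 2020/09/23 gives 2020/12/18, which is the date termination becomes effective.

2020/12/18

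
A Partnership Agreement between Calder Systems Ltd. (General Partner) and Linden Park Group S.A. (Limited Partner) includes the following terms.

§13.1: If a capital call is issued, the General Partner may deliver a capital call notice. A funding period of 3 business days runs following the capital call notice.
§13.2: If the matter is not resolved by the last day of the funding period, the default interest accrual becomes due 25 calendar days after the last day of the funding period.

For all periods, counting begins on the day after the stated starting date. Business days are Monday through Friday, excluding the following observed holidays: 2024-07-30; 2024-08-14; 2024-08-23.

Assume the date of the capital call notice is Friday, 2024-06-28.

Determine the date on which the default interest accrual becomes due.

The last day of the funding period: counting 3 business days from Friday, 2024-06-28 (Jul 1, Jul 2, Jul 3, skipping weekends) reaches Wednesday, 2024-07-03.
Adding 25 calendar days to 2024-07-03 gives 2024-07-28, which is the date on which the default interest accrual becomes due.

2024-07-28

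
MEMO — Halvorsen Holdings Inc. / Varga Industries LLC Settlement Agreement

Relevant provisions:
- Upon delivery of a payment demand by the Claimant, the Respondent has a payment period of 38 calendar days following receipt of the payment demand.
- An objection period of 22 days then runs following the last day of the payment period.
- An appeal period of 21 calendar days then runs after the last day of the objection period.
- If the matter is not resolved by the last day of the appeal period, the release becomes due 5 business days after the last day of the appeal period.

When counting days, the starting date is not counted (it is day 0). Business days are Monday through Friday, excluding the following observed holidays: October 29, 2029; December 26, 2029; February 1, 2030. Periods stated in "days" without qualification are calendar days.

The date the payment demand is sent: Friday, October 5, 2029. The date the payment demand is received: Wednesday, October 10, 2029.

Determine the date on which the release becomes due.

The last day of the payment period: October 10, 2029 + 38 days = November 17, 2029.
Adding 22 calendar days to November 17, 2029 gives December 9, 2029, which is the last day of the objection period.
The last day of the appeal period: December 9, 2029 + 21 days = December 30, 2029.
The date on which the release becomes due: 5 business days after Sunday, December 30, 2029, skipping weekends — Dec 31, Jan 1, Jan 2, Jan 3, Jan 4 — lands on Friday, January 4, 2030.

January 4, 2030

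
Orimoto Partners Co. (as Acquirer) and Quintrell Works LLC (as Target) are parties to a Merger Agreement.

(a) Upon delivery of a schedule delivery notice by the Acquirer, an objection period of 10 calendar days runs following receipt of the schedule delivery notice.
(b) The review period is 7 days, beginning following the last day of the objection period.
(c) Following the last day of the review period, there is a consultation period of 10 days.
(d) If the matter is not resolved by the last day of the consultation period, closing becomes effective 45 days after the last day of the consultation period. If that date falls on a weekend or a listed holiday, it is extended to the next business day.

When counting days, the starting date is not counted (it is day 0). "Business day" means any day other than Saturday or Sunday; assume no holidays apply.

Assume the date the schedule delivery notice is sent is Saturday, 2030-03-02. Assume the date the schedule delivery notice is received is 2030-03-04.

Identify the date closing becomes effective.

2030-05-15

The last day of the objection period: 2030-03-04 + 10 days = 2030-03-14.
The last day of the review period: 2030-03-14 + 7 days = 2030-03-21.
Adding 10 calendar days to 2030-03-21 gives 2030-03-31, which is the last day of the consultation period.
The date closing becomes effective: 2030-03-31 + 45 days = 2030-05-15. 2030-05-15 is a Wednesday, so no roll-forward applies.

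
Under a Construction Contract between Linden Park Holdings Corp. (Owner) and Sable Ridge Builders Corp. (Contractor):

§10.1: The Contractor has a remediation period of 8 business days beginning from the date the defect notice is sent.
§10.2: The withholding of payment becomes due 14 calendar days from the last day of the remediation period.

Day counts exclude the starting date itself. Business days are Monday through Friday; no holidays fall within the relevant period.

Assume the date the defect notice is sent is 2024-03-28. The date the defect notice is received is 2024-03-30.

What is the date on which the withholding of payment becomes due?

2024-04-23

The last day of the remediation period: counting 8 business days from Thursday, 2024-03-28 (Mar 29, Apr 1, Apr 2, Apr 3, Apr 4, Apr 5, Apr 8, Apr 9, skipping weekends) reaches Tuesday, 2024-04-09.
The date on which the withholding of payment becomes due: 14 calendar days after 2024-04-09 is 2024-04-23.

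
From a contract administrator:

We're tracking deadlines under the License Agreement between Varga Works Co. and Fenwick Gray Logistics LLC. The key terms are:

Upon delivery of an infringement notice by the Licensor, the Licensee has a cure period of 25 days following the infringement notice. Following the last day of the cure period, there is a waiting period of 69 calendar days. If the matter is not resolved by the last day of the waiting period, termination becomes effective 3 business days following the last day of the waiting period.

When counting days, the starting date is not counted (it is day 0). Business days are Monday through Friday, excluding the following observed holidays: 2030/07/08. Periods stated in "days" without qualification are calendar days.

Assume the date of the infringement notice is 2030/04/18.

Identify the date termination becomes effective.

The last day of the cure period: 2030/04/18 + 25 days = 2030/05/13.
Adding 69 calendar days to 2030/05/13 gives 2030/07/21, which is the last day of the waiting period.
The date termination becomes effective: 3 business days after Sunday, 2030/07/21, skipping weekends — Jul 22, Jul 23, Jul 24 — lands on Wednesday, 2030/07/24.

2030/07/24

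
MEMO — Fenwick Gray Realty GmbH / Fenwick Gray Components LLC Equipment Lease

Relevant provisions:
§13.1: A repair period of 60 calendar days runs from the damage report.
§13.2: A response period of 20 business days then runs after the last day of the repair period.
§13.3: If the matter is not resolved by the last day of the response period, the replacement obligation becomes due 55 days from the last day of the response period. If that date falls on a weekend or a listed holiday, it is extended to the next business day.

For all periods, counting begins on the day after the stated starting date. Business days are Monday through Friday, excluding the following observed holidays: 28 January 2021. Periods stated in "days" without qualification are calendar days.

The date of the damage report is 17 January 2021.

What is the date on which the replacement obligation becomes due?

Adding 60 calendar days to 17 January 2021 gives 18 March 2021, which is the last day of the repair period.
The last day of the response period: counting 20 business days from Thursday, 18 March 2021 (Mar 19, Mar 22, Mar 23, Mar 24, …, Apr 13, Apr 14, Apr 15, skipping weekends) reaches Thursday, 15 April 2021.
The date on which the replacement obligation becomes due: 55 calendar days after 15 April 2021 is 9 June 2021. 9 June 2021 is a Wednesday and is not a listed holiday, so no roll-forward applies.

9 June 2021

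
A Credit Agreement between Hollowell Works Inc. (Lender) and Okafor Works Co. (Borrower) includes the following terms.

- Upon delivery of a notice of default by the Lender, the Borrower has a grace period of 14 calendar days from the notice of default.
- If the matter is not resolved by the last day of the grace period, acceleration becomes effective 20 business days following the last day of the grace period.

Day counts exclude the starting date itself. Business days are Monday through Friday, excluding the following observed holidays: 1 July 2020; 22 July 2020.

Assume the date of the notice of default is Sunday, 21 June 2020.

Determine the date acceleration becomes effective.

The last day of the grace period: 14 calendar days after 21 June 2020 is 5 July 2020.
The date acceleration becomes effective: 20 business days after Sunday, 5 July 2020, skipping weekends and the listed holiday on Jul 22 — Jul 6, Jul 7, Jul 8, Jul 9, …, Jul 30, Jul 31, Aug 3 — lands on Monday, 3 August 2020.

3 August 2020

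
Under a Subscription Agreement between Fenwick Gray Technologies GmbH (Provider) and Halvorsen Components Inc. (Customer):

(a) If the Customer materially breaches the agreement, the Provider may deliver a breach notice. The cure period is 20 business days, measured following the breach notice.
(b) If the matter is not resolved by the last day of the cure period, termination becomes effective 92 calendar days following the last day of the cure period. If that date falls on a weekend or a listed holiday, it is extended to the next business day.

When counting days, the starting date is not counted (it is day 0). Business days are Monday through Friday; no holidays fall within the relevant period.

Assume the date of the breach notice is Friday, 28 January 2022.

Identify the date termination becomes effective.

The last day of the cure period: counting 20 business days from Friday, 28 January 2022 (Jan 31, Feb 1, Feb 2, Feb 3, …, Feb 23, Feb 24, Feb 25, skipping weekends) reaches Friday, 25 February 2022.
The date termination becomes effective: 92 calendar days after 25 February 2022 is 28 May 2022. That falls on a Saturday, so it rolls to the next business day, Monday, 30 May 2022.

30 May 2022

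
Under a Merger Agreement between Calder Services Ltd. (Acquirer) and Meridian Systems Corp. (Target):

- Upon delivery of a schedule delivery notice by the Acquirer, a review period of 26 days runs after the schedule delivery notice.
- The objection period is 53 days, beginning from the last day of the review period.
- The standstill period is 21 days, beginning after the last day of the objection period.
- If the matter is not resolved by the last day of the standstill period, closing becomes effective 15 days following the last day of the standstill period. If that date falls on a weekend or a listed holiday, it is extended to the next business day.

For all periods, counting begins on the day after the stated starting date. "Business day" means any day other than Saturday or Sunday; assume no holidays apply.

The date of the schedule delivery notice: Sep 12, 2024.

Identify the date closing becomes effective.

Jan 6, 2025

The last day of the review period: Sep 12, 2024 + 26 days = Oct 8, 2024.
The last day of the objection period: Oct 8, 2024 + 53 days = Nov 30, 2024.
Adding 21 calendar days to Nov 30, 2024 gives Dec 21, 2024, which is the last day of the standstill period.
The date closing becomes effective: Dec 21, 2024 + 15 days = Jan 5, 2025. That falls on a Sunday, so it rolls to the next business day, Monday, Jan 6, 2025.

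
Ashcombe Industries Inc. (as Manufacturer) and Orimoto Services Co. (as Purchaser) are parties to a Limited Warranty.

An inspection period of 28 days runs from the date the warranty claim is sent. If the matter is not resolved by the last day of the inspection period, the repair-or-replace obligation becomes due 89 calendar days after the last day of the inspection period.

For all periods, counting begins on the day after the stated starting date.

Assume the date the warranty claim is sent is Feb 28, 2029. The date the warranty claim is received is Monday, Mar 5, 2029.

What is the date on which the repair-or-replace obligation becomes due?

Jun 25, 2029

Adding 28 calendar days to Feb 28, 2029 gives Mar 28, 2029, which is the last day of the inspection period.
The date on which the repair-or-replace obligation becomes due: Mar 28, 2029 + 89 days = Jun 25, 2029.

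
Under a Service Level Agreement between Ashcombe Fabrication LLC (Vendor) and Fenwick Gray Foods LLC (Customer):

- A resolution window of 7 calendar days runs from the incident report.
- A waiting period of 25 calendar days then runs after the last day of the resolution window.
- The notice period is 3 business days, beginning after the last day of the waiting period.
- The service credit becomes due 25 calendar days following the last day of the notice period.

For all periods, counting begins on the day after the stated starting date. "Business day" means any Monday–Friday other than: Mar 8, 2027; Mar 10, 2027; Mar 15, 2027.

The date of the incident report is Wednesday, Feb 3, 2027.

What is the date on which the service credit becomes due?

Apr 6, 2027

The last day of the resolution window: 7 calendar days after Feb 3, 2027 is Feb 10, 2027.
Adding 25 calendar days to Feb 10, 2027 gives Mar 7, 2027, which is the last day of the waiting period.
From Sunday, Mar 7, 2027, 3 business days (Mar 9, Mar 11, Mar 12, skipping weekends and the listed holidays on Mar 8, Mar 10) brings us to Friday, Mar 12, 2027, which is the last day of the notice period.
Adding 25 calendar days to Mar 12, 2027 gives Apr 6, 2027, which is the date on which the service credit becomes due.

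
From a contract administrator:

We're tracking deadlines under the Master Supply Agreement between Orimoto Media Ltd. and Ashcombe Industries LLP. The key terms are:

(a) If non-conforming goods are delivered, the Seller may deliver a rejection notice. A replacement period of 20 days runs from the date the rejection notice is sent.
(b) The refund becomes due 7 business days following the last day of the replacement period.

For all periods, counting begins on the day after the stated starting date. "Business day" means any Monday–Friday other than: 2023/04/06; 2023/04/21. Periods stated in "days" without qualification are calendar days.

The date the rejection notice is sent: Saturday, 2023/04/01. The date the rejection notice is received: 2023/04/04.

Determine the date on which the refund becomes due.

2023/05/02

The last day of the replacement period: 20 calendar days after 2023/04/01 is 2023/04/21.
The date on which the refund becomes due: counting 7 business days from Friday, 2023/04/21 (Apr 24, Apr 25, Apr 26, Apr 27, Apr 28, May 1, May 2, skipping weekends) reaches Tuesday, 2023/05/02.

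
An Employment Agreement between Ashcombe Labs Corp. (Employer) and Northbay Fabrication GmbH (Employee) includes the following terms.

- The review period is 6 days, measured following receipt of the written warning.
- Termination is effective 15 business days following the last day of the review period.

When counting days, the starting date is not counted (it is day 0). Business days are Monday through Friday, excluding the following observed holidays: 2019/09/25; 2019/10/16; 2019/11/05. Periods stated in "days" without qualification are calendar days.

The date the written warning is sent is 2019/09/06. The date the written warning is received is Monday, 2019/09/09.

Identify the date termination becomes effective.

2019/10/07

The last day of the review period: 2019/09/09 + 6 days = 2019/09/15.
The date termination becomes effective: 15 business days after Sunday, 2019/09/15, skipping weekends and the listed holiday on Sep 25 — Sep 16, Sep 17, Sep 18, Sep 19, …, Oct 3, Oct 4, Oct 7 — lands on Monday, 2019/10/07.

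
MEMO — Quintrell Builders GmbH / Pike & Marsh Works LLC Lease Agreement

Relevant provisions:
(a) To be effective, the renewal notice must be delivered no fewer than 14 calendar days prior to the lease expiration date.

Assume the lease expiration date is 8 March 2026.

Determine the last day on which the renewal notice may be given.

8 March 2026 minus 14 days is 22 February 2026.

22 February 2026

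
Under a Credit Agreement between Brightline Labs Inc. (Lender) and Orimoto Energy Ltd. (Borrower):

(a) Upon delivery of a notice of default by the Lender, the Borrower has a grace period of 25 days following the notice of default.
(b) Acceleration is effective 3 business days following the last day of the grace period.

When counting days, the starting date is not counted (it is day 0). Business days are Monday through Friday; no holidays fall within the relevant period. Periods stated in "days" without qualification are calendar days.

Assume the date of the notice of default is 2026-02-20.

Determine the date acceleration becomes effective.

The last day of the grace period: 25 calendar days after 2026-02-20 is 2026-03-17.
The date acceleration becomes effective: 3 business days after Tuesday, 2026-03-17, skipping weekends — Mar 18, Mar 19, Mar 20 — lands on Friday, 2026-03-20.

2026-03-20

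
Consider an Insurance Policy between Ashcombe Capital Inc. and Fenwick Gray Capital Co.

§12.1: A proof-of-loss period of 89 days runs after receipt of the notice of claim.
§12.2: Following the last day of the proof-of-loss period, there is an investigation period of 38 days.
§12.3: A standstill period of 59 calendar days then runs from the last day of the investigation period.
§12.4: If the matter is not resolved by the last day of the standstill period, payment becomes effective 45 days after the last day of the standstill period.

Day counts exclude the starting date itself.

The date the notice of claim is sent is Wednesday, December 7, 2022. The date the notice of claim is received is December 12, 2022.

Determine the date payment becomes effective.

Adding 89 calendar days to December 12, 2022 gives March 11, 2023, which is the last day of the proof-of-loss period.
Adding 38 calendar days to March 11, 2023 gives April 18, 2023, which is the last day of the investigation period.
The last day of the standstill period: April 18, 2023 + 59 days = June 16, 2023.
Adding 45 calendar days to June 16, 2023 gives July 31, 2023, which is the date payment becomes effective.

July 31, 2023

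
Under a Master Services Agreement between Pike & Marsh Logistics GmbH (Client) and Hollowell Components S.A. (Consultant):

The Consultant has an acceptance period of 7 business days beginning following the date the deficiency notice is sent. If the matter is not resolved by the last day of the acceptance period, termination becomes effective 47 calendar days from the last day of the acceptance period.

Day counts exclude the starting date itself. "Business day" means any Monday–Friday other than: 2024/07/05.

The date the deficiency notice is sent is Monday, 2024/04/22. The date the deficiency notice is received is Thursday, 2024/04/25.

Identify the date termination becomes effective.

2024/06/17

The last day of the acceptance period: counting 7 business days from Monday, 2024/04/22 (Apr 23, Apr 24, Apr 25, Apr 26, Apr 29, Apr 30, May 1, skipping weekends) reaches Wednesday, 2024/05/01.
The date termination becomes effective: 2024/05/01 + 47 days = 2024/06/17.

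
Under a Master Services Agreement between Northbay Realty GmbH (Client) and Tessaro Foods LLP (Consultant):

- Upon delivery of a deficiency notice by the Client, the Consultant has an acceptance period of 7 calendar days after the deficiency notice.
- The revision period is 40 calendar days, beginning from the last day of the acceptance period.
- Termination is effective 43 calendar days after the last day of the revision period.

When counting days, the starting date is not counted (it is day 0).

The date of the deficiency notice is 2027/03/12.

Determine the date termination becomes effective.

The last day of the acceptance period: 2027/03/12 + 7 days = 2027/03/19.
Adding 40 calendar days to 2027/03/19 gives 2027/04/28, which is the last day of the revision period.
The date termination becomes effective: 2027/04/28 + 43 days = 2027/06/10.

2027/06/10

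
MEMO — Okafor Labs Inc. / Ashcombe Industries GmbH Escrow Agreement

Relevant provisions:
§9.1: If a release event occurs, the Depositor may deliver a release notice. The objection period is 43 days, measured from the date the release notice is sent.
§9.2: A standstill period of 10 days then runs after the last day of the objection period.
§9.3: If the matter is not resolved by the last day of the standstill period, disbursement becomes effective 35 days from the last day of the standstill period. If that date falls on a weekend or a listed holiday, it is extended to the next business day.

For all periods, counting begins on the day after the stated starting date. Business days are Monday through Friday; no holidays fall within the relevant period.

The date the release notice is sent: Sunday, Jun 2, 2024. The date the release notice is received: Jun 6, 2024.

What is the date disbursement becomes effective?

The last day of the objection period: Jun 2, 2024 + 43 days = Jul 15, 2024.
The last day of the standstill period: Jul 15, 2024 + 10 days = Jul 25, 2024.
Adding 35 calendar days to Jul 25, 2024 gives Aug 29, 2024, which is the date disbursement becomes effective. Aug 29, 2024 is a Thursday, so no roll-forward applies.

Aug 29, 2024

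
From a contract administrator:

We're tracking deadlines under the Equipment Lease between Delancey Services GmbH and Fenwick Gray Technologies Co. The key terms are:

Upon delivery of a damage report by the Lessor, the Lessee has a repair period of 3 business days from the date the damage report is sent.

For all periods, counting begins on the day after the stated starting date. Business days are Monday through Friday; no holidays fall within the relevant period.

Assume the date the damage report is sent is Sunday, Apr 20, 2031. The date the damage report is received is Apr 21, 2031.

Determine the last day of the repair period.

Apr 23, 2031

From Sunday, Apr 20, 2031, 3 business days (Apr 21, Apr 22, Apr 23, skipping weekends) brings us to Wednesday, Apr 23, 2031, which is the last day of the repair period.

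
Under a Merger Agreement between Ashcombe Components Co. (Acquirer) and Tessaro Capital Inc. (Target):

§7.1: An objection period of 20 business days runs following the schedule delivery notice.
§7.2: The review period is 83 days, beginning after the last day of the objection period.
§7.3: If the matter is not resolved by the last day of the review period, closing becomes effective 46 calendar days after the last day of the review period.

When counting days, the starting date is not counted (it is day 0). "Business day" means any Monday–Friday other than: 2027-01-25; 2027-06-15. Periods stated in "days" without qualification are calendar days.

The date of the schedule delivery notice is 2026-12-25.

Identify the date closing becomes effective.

The last day of the objection period: counting 20 business days from Friday, 2026-12-25 (Dec 28, Dec 29, Dec 30, Dec 31, …, Jan 20, Jan 21, Jan 22, skipping weekends) reaches Friday, 2027-01-22.
Adding 83 calendar days to 2027-01-22 gives 2027-04-15, which is the last day of the review period.
The date closing becomes effective: 46 calendar days after 2027-04-15 is 2027-05-31.

2027-05-31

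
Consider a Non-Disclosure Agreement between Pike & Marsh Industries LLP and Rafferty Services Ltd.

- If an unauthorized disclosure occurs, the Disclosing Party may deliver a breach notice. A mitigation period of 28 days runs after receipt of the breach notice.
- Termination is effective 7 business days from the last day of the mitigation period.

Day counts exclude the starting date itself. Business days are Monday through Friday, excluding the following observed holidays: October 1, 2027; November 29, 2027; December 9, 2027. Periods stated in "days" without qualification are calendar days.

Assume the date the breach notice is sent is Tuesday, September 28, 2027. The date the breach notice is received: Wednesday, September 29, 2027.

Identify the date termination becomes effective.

November 5, 2027

Adding 28 calendar days to September 29, 2027 gives October 27, 2027, which is the last day of the mitigation period.
The date termination becomes effective: counting 7 business days from Wednesday, October 27, 2027 (Oct 28, Oct 29, Nov 1, Nov 2, Nov 3, Nov 4, Nov 5, skipping weekends) reaches Friday, November 5, 2027.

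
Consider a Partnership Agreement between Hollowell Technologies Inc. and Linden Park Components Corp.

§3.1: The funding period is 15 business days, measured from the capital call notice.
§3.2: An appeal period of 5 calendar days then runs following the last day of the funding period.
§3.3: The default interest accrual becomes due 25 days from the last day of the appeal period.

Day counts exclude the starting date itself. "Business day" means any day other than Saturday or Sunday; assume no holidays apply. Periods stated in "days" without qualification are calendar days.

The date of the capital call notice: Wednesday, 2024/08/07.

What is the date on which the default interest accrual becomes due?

2024/09/27

The last day of the funding period: 15 business days after Wednesday, 2024/08/07, skipping weekends — Aug 8, Aug 9, Aug 12, Aug 13, …, Aug 26, Aug 27, Aug 28 — lands on Wednesday, 2024/08/28.
The last day of the appeal period: 2024/08/28 + 5 days = 2024/09/02.
The date on which the default interest accrual becomes due: 2024/09/02 + 25 days = 2024/09/27.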